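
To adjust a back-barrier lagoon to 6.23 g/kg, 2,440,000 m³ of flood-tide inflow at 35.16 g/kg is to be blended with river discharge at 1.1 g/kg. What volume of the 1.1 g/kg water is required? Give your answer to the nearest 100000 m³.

Salt balance: 2,440,000×35.16 + V×1.1 = (2,440,000+V)×6.23
85,790,400 + 1.1V = 15,201,200 + 6.23V
70,589,200 = 5.13V
V = 13,760,077.97 m³

13800000 m³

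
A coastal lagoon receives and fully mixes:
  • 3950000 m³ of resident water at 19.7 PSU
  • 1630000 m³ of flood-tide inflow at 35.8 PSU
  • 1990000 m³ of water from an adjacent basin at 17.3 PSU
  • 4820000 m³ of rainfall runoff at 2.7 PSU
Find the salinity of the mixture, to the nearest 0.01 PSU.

14.82 PSU

Weighted by volume,
salt = 3,950,000×19.7 + 1,630,000×35.8 + 1,990,000×17.3 + 4,820,000×2.7 = 77,815,000 + 58,354,000 + 34,427,000 + 13,014,000 = 183,610,000
volume = 3,950,000 + 1,630,000 + 1,990,000 + 4,820,000 = 12,390,000 m³
S = 183,610,000 / 12,390,000 = 14.8192 PSU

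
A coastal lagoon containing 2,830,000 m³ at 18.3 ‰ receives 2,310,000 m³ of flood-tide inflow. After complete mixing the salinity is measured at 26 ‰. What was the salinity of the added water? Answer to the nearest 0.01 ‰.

35.43 ‰

Salt balance: 2,830,000×18.3 + 2,310,000×S = 5,140,000×26
51,789,000 + 2,310,000·S = 133,640,000
S = (133,640,000 − 51,789,000) / 2,310,000 = 35.4333 ‰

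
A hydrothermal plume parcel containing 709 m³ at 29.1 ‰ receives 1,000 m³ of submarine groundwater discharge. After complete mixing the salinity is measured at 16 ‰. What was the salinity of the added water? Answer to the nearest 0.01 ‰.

Salt balance: 709×29.1 + 1,000×S = 1,709×16
20,631.9 + 1,000·S = 27,344
S = (27,344 − 20,631.9) / 1,000 = 6.7121 ‰

6.71 ‰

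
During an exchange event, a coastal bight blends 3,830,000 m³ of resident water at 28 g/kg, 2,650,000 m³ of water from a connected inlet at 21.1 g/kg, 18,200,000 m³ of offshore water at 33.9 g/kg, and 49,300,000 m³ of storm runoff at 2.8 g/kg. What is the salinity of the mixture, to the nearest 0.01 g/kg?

Mass of salt is conserved:
salt = 3,830,000×28 + 2,650,000×21.1 + 18,200,000×33.9 + 49,300,000×2.8 = 107,240,000 + 55,915,000 + 616,980,000 + 138,040,000 = 918,175,000
volume = 3,830,000 + 2,650,000 + 18,200,000 + 49,300,000 = 73,980,000 m³
S = 918,175,000 / 73,980,000 = 12.4111 g/kg

12.41 g/kg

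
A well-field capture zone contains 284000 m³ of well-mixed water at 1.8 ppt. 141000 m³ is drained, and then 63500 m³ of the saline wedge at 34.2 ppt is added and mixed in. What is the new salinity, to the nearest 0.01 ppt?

Remaining after removal: 143,000 m³ at 1.8 ppt (salt = 257,400)
After addition: salt = 257,400 + 63,500×34.2 = 2,429,100; volume = 206,500 m³
S = 2,429,100 / 206,500 = 11.7632 ppt

11.76 ppt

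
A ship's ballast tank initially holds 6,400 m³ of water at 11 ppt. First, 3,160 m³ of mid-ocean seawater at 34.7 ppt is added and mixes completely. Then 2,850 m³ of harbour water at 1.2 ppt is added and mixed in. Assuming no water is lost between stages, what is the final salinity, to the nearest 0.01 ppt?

Mass of salt is conserved:
Initial salt = 6,400×11 = 70,400
After stage 1: salt = 70,400 + 3,160×34.7 = 180,052; volume = 9,560 m³; S = 18.834 ppt
After stage 2: salt = 180,052 + 2,850×1.2 = 183,472; volume = 12,410 m³
S = 183,472 / 12,410 = 14.7842 ppt

14.78 ppt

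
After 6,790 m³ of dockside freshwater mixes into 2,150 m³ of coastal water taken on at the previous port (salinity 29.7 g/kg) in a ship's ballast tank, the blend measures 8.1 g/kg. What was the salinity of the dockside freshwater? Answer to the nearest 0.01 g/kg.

Salt balance: 2,150×29.7 + 6,790×S = 8,940×8.1
63,855 + 6,790·S = 72,414
S = (72,414 − 63,855) / 6,790 = 1.2605 g/kg

1.26 g/kg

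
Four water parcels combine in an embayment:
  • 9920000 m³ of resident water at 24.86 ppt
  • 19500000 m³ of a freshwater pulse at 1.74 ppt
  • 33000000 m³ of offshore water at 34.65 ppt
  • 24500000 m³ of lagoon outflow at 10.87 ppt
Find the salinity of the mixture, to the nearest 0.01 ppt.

19.45 ppt

Total salt / total volume:
salt = 9,920,000×24.86 + 19,500,000×1.74 + 33,000,000×34.65 + 24,500,000×10.87 = 246,611,200 + 33,930,000 + 1,143,450,000 + 266,315,000 = 1,690,306,200
volume = 9,920,000 + 19,500,000 + 33,000,000 + 24,500,000 = 86,920,000 m³
S = 1,690,306,200 / 86,920,000 = 19.4467 ppt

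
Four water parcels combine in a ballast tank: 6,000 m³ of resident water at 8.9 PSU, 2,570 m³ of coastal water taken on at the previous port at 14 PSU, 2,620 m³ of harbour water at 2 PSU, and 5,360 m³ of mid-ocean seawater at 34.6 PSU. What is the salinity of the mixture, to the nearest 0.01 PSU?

By conservation of dissolved salt,
salt = 6,000×8.9 + 2,570×14 + 2,620×2 + 5,360×34.6 = 53,400 + 35,980 + 5,240 + 185,456 = 280,076
volume = 6,000 + 2,570 + 2,620 + 5,360 = 16,550 m³
S = 280,076 / 16,550 = 16.923 PSU

16.92 PSU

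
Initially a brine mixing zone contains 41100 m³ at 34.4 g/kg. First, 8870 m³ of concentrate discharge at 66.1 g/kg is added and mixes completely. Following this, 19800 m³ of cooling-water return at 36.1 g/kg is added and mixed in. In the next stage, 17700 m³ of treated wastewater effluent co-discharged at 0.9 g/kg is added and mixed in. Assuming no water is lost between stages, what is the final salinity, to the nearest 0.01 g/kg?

Conserving salt mass:
Initial salt = 41,100×34.4 = 1,413,840
After stage 1: salt = 1,413,840 + 8,870×66.1 = 2,000,147; volume = 49,970 m³; S = 40.027 g/kg
After stage 2: salt = 2,000,147 + 19,800×36.1 = 2,714,927; volume = 69,770 m³; S = 38.913 g/kg
After stage 3: salt = 2,714,927 + 17,700×0.9 = 2,730,857; volume = 87,470 m³
S = 2,730,857 / 87,470 = 31.2205 g/kg

31.22 g/kg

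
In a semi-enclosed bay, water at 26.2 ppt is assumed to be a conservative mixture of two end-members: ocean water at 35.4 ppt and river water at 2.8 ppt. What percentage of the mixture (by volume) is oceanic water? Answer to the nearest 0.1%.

71.8%

Let g be the oceanic fraction. Salt balance per unit volume:
g×35.4 + (1−g)×2.8 = 26.2
g = (26.2 − 2.8) / (35.4 − 2.8) = 23.4/32.6 = 0.7178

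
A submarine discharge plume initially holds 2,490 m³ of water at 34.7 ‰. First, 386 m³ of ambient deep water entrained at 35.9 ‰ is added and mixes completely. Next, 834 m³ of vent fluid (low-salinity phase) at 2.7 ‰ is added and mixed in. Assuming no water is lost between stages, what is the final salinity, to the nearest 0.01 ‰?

27.63 ‰

Conserving salt mass:
Initial salt = 2,490×34.7 = 86,403
After stage 1: salt = 86,403 + 386×35.9 = 100,260.4; volume = 2,876 m³; S = 34.861 ‰
After stage 2: salt = 100,260.4 + 834×2.7 = 102,512.2; volume = 3,710 m³
S = 102,512.2 / 3,710 = 27.6313 ‰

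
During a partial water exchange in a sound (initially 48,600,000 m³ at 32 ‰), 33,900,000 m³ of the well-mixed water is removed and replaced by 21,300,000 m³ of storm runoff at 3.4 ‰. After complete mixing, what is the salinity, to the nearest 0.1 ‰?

15.1 ‰

Remaining after removal: 14,700,000 m³ at 32 ‰ (salt = 470,400,000)
After addition: salt = 470,400,000 + 21,300,000×3.4 = 542,820,000; volume = 36,000,000 m³
S = 542,820,000 / 36,000,000 = 15.0783 ‰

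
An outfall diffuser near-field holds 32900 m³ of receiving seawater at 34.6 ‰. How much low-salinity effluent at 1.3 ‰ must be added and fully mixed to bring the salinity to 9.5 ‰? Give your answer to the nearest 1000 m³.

101000 m³

Salt balance: 32,900×34.6 + V×1.3 = (32,900+V)×9.5
1,138,340 + 1.3V = 312,550 + 9.5V
825,790 = 8.2V
V = 100,706.1 m³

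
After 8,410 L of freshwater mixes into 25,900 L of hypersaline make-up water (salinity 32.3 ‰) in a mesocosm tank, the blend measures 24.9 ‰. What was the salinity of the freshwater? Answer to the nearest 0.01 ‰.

2.11 ‰

Salt balance: 25,900×32.3 + 8,410×S = 34,310×24.9
836,570 + 8,410·S = 854,319
S = (854,319 − 836,570) / 8,410 = 2.1105 ‰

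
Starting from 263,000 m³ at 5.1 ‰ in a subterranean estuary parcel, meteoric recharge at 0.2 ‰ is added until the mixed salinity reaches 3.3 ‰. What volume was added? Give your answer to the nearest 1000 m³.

153000 m³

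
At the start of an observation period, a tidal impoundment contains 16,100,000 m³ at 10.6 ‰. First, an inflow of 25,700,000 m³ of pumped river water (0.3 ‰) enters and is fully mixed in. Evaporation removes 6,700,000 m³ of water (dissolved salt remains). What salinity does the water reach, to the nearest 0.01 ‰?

After mixing: salt = 16,100,000×10.6 + 25,700,000×0.3 = 178,370,000; volume = 41,800,000 m³
After evaporation: salt unchanged = 178,370,000; volume = 41,800,000 − 6,700,000 = 35,100,000 m³
S = 178,370,000 / 35,100,000 = 5.0818 ‰

5.08 ‰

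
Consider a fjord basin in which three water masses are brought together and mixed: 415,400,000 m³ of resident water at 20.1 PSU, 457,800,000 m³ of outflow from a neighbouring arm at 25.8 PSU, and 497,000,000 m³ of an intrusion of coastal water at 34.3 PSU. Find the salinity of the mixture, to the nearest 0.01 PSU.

Salt balance:
salt = 415,400,000×20.1 + 457,800,000×25.8 + 497,000,000×34.3 = 8,349,540,000 + 11,811,240,000 + 17,047,100,000 = 37,207,880,000
volume = 415,400,000 + 457,800,000 + 497,000,000 = 1,370,200,000 m³
S = 37,207,880,000 / 1,370,200,000 = 27.1551 PSU

27.16 PSU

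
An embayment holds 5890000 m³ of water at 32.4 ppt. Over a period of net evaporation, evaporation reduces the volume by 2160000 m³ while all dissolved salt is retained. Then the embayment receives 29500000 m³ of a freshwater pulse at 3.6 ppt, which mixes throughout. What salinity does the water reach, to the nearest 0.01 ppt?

After evaporation: salt = 5,890,000×32.4 = 190,836,000; volume = 5,890,000 − 2,160,000 = 3,730,000 m³
After mixing: salt = 190,836,000 + 29,500,000×3.6 = 297,036,000; volume = 3,730,000 + 29,500,000 = 33,230,000 m³
S = 297,036,000 / 33,230,000 = 8.9388 ppt

8.94 ppt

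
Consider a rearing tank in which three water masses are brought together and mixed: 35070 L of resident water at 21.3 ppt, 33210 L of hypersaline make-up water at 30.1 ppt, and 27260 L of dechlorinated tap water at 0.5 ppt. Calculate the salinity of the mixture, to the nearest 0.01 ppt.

Weighted by volume,
salt = 35,070×21.3 + 33,210×30.1 + 27,260×0.5 = 746,991 + 999,621 + 13,630 = 1,760,242
volume = 35,070 + 33,210 + 27,260 = 95,540 L
S = 1,760,242 / 95,540 = 18.4241 ppt

18.42 ppt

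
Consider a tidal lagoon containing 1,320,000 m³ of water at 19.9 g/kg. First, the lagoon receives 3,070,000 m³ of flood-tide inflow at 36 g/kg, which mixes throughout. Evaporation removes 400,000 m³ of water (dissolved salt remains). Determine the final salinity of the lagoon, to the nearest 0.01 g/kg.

After mixing: salt = 1,320,000×19.9 + 3,070,000×36 = 136,788,000; volume = 4,390,000 m³
After evaporation: salt unchanged = 136,788,000; volume = 4,390,000 − 400,000 = 3,990,000 m³
S = 136,788,000 / 3,990,000 = 34.2827 g/kg

34.28 g/kg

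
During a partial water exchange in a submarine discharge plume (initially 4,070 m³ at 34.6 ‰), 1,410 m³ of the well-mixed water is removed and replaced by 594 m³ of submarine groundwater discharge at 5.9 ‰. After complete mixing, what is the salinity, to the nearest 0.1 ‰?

Remaining after removal: 2,660 m³ at 34.6 ‰ (salt = 92,036)
After addition: salt = 92,036 + 594×5.9 = 95,540.6; volume = 3,254 m³
S = 95,540.6 / 3,254 = 29.361 ‰

29.4 ‰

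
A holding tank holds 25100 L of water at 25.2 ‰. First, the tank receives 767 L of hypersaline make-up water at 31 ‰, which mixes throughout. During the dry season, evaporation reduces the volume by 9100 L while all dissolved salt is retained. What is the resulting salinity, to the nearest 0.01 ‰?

After mixing: salt = 25,100×25.2 + 767×31 = 656,297; volume = 25,867 L
After evaporation: salt unchanged = 656,297; volume = 25,867 − 9,100 = 16,767 L
S = 656,297 / 16,767 = 39.1422 ‰

39.14 ‰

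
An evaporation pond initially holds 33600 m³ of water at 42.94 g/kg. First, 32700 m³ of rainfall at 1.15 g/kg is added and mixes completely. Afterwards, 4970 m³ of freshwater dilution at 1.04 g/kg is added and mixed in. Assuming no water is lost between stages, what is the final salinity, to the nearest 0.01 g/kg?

20.84 g/kg

Salt balance:
Initial salt = 33,600×42.94 = 1,442,784
After stage 1: salt = 1,442,784 + 32,700×1.15 = 1,480,389; volume = 66,300 m³; S = 22.329 g/kg
After stage 2: salt = 1,480,389 + 4,970×1.04 = 1,485,557.8; volume = 71,270 m³
S = 1,485,557.8 / 71,270 = 20.8441 g/kg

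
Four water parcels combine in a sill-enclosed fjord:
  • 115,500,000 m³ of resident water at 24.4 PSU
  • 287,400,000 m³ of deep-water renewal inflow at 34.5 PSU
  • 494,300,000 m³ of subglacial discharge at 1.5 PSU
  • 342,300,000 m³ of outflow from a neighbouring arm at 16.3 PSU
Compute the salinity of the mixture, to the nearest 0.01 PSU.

By conservation of dissolved salt,
salt = 115,500,000×24.4 + 287,400,000×34.5 + 494,300,000×1.5 + 342,300,000×16.3 = 2,818,200,000 + 9,915,300,000 + 741,450,000 + 5,579,490,000 = 19,054,440,000
volume = 115,500,000 + 287,400,000 + 494,300,000 + 342,300,000 = 1,239,500,000 m³
S = 19,054,440,000 / 1,239,500,000 = 15.3727 PSU

15.37 PSU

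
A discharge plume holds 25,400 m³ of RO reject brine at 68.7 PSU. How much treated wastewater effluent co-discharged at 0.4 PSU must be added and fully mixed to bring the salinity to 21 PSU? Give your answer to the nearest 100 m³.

Salt balance: 25,400×68.7 + V×0.4 = (25,400+V)×21
1,744,980 + 0.4V = 533,400 + 21V
1,211,580 = 20.6V
V = 58,814.56 m³

58800 m³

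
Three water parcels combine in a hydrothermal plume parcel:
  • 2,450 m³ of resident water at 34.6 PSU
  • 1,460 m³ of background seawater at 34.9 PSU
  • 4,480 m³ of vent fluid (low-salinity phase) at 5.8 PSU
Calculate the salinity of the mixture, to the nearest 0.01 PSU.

Salt balance:
salt = 2,450×34.6 + 1,460×34.9 + 4,480×5.8 = 84,770 + 50,954 + 25,984 = 161,708
volume = 2,450 + 1,460 + 4,480 = 8,390 m³
S = 161,708 / 8,390 = 19.2739 PSU

19.27 PSU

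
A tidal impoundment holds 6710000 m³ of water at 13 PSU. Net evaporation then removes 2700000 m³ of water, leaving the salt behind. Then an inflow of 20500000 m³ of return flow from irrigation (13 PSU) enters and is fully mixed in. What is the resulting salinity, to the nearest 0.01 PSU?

14.43 PSU

After evaporation: salt = 6,710,000×13 = 87,230,000; volume = 6,710,000 − 2,700,000 = 4,010,000 m³
After mixing: salt = 87,230,000 + 20,500,000×13 = 353,730,000; volume = 4,010,000 + 20,500,000 = 24,510,000 m³
S = 353,730,000 / 24,510,000 = 14.4321 PSU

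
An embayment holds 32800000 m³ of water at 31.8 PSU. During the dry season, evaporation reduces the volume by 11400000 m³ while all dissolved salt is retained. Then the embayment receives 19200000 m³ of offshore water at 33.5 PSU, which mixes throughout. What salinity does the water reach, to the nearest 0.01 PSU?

After evaporation: salt = 32,800,000×31.8 = 1,043,040,000; volume = 32,800,000 − 11,400,000 = 21,400,000 m³
After mixing: salt = 1,043,040,000 + 19,200,000×33.5 = 1,686,240,000; volume = 21,400,000 + 19,200,000 = 40,600,000 m³
S = 1,686,240,000 / 40,600,000 = 41.533 PSU

41.53 PSU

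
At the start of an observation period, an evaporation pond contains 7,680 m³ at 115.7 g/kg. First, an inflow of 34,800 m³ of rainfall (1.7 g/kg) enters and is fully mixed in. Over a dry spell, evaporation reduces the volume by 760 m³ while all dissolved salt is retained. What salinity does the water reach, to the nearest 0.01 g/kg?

After mixing: salt = 7,680×115.7 + 34,800×1.7 = 947,736; volume = 42,480 m³
After evaporation: salt unchanged = 947,736; volume = 42,480 − 760 = 41,720 m³
S = 947,736 / 41,720 = 22.7166 g/kg

22.72 g/kg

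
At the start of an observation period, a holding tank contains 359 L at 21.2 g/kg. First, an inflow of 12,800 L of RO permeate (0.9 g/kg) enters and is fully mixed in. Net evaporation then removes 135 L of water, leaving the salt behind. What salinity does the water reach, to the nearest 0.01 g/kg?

1.47 g/kg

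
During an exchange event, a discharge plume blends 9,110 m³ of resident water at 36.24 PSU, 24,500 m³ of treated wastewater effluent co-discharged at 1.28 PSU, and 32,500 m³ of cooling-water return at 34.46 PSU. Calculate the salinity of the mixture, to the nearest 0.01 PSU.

Conserving salt mass:
salt = 9,110×36.24 + 24,500×1.28 + 32,500×34.46 = 330,146.4 + 31,360 + 1,119,950 = 1,481,456.4
volume = 9,110 + 24,500 + 32,500 = 66,110 m³
S = 1,481,456.4 / 66,110 = 22.409 PSU

22.41 PSU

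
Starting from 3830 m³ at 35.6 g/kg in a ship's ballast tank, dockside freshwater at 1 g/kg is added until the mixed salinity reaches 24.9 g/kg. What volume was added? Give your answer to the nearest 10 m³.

1710 m³

Salt balance: 3,830×35.6 + V×1 = (3,830+V)×24.9
136,348 + 1V = 95,367 + 24.9V
40,981 = 23.9V
V = 1,714.69 m³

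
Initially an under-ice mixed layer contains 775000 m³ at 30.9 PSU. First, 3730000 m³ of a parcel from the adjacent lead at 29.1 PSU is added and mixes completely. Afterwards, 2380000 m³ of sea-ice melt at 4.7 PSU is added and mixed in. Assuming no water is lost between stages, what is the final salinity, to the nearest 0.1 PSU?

20.9 PSU

By conservation of dissolved salt,
Initial salt = 775,000×30.9 = 23,947,500
After stage 1: salt = 23,947,500 + 3,730,000×29.1 = 132,490,500; volume = 4,505,000 m³; S = 29.41 PSU
After stage 2: salt = 132,490,500 + 2,380,000×4.7 = 143,676,500; volume = 6,885,000 m³
S = 143,676,500 / 6,885,000 = 20.868 PSU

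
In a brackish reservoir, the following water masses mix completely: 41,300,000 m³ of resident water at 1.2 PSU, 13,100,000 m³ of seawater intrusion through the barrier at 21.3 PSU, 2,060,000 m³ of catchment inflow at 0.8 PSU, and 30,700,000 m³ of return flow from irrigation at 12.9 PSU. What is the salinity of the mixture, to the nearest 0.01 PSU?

8.33 PSU

Total salt / total volume:
salt = 41,300,000×1.2 + 13,100,000×21.3 + 2,060,000×0.8 + 30,700,000×12.9 = 49,560,000 + 279,030,000 + 1,648,000 + 396,030,000 = 726,268,000
volume = 41,300,000 + 13,100,000 + 2,060,000 + 30,700,000 = 87,160,000 m³
S = 726,268,000 / 87,160,000 = 8.3326 PSU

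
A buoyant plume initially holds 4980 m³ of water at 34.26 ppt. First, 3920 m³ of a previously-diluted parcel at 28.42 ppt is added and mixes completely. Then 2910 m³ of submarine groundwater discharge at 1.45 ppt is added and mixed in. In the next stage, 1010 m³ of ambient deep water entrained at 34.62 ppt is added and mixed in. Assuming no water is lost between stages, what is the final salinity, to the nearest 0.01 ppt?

Weighted by volume,
Initial salt = 4,980×34.26 = 170,614.8
After stage 1: salt = 170,614.8 + 3,920×28.42 = 282,021.2; volume = 8,900 m³; S = 31.688 ppt
After stage 2: salt = 282,021.2 + 2,910×1.45 = 286,240.7; volume = 11,810 m³; S = 24.237 ppt
After stage 3: salt = 286,240.7 + 1,010×34.62 = 321,206.9; volume = 12,820 m³
S = 321,206.9 / 12,820 = 25.0551 ppt

25.06 ppt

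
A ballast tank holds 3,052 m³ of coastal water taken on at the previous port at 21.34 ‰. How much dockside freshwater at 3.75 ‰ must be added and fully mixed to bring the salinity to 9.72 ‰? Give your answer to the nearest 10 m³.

5940 m³

Salt balance: 3,052×21.34 + V×3.75 = (3,052+V)×9.72
65,129.68 + 3.75V = 29,665.44 + 9.72V
35,464.24 = 5.97V
V = 5,940.41 m³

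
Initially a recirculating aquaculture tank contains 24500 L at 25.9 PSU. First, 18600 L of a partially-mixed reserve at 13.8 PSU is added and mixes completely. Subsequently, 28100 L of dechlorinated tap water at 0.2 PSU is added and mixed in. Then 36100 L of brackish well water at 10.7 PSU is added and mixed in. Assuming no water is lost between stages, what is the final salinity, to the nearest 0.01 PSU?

11.96 PSU

Weighted by volume,
Initial salt = 24,500×25.9 = 634,550
After stage 1: salt = 634,550 + 18,600×13.8 = 891,230; volume = 43,100 L; S = 20.678 PSU
After stage 2: salt = 891,230 + 28,100×0.2 = 896,850; volume = 71,200 L; S = 12.596 PSU
After stage 3: salt = 896,850 + 36,100×10.7 = 1,283,120; volume = 107,300 L
S = 1,283,120 / 107,300 = 11.9582 PSU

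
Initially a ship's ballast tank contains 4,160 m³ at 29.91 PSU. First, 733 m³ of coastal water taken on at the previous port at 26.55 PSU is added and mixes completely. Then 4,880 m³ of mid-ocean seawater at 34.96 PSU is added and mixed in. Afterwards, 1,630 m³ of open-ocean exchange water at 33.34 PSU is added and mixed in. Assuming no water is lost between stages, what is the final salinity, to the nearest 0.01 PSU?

Total salt / total volume:
Initial salt = 4,160×29.91 = 124,425.6
After stage 1: salt = 124,425.6 + 733×26.55 = 143,886.75; volume = 4,893 m³; S = 29.407 PSU
After stage 2: salt = 143,886.75 + 4,880×34.96 = 314,491.55; volume = 9,773 m³; S = 32.18 PSU
After stage 3: salt = 314,491.55 + 1,630×33.34 = 368,835.75; volume = 11,403 m³
S = 368,835.75 / 11,403 = 32.3455 PSU

32.35 PSU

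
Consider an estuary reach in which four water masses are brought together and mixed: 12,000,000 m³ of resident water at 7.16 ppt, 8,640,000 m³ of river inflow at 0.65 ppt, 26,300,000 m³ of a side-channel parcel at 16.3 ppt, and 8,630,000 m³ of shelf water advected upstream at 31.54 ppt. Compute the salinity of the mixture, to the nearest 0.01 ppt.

Weighted by volume,
salt = 12,000,000×7.16 + 8,640,000×0.65 + 26,300,000×16.3 + 8,630,000×31.54 = 85,920,000 + 5,616,000 + 428,690,000 + 272,190,200 = 792,416,200
volume = 12,000,000 + 8,640,000 + 26,300,000 + 8,630,000 = 55,570,000 m³
S = 792,416,200 / 55,570,000 = 14.2598 ppt

14.26 ppt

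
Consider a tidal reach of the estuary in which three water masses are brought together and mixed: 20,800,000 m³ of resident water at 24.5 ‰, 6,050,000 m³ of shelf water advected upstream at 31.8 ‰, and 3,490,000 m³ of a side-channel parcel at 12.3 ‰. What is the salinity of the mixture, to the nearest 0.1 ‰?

24.6 ‰

By conservation of dissolved salt,
salt = 20,800,000×24.5 + 6,050,000×31.8 + 3,490,000×12.3 = 509,600,000 + 192,390,000 + 42,927,000 = 744,917,000
volume = 20,800,000 + 6,050,000 + 3,490,000 = 30,340,000 m³
S = 744,917,000 / 30,340,000 = 24.552 ‰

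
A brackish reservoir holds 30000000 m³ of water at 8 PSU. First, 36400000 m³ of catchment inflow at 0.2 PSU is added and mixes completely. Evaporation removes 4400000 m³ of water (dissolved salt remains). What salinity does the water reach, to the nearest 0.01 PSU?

3.99 PSU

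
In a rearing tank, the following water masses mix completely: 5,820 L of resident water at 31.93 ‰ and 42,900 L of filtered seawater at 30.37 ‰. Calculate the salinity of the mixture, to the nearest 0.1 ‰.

30.6 ‰

By conservation of dissolved salt,
salt = 5,820×31.93 + 42,900×30.37 = 185,832.6 + 1,302,873 = 1,488,705.6
volume = 5,820 + 42,900 = 48,720 L
S = 1,488,705.6 / 48,720 = 30.556 ‰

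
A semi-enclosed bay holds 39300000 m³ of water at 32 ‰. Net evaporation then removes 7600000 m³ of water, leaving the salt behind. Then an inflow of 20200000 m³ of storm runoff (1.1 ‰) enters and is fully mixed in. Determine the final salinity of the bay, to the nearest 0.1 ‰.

24.7 ‰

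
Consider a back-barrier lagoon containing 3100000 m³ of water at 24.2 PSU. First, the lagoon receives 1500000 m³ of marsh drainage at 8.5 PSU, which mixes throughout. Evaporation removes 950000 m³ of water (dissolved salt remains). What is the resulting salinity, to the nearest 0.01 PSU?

24.05 PSU

After mixing: salt = 3,100,000×24.2 + 1,500,000×8.5 = 87,770,000; volume = 4,600,000 m³
After evaporation: salt unchanged = 87,770,000; volume = 4,600,000 − 950,000 = 3,650,000 m³
S = 87,770,000 / 3,650,000 = 24.0466 PSU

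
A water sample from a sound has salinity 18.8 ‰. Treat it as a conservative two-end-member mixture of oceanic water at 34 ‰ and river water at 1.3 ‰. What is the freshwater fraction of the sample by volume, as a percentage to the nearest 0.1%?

46.5%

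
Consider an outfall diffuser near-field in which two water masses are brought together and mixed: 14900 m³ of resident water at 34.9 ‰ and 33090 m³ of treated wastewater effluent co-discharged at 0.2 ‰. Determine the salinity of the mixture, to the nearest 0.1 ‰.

Conserving salt mass:
salt = 14,900×34.9 + 33,090×0.2 = 520,010 + 6,618 = 526,628
volume = 14,900 + 33,090 = 47,990 m³
S = 526,628 / 47,990 = 10.974 ‰

11.0 ‰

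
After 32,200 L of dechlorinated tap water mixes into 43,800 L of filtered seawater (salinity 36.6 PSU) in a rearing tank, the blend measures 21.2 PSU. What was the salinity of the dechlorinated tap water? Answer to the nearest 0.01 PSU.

Salt balance: 43,800×36.6 + 32,200×S = 76,000×21.2
1,603,080 + 32,200·S = 1,611,200
S = (1,611,200 − 1,603,080) / 32,200 = 0.2522 PSU

0.25 PSU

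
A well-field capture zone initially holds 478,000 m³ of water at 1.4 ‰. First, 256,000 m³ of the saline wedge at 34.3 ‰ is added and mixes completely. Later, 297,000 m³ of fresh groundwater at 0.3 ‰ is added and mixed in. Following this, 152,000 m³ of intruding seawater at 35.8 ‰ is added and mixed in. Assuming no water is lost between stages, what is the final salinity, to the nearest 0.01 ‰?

Mass of salt is conserved:
Initial salt = 478,000×1.4 = 669,200
After stage 1: salt = 669,200 + 256,000×34.3 = 9,450,000; volume = 734,000 m³; S = 12.875 ‰
After stage 2: salt = 9,450,000 + 297,000×0.3 = 9,539,100; volume = 1,031,000 m³; S = 9.252 ‰
After stage 3: salt = 9,539,100 + 152,000×35.8 = 14,980,700; volume = 1,183,000 m³
S = 14,980,700 / 1,183,000 = 12.6633 ‰

12.66 ‰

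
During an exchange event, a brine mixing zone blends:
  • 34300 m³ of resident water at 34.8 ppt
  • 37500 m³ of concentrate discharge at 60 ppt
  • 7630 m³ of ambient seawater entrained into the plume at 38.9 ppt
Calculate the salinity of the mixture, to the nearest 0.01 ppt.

Total salt / total volume:
salt = 34,300×34.8 + 37,500×60 + 7,630×38.9 = 1,193,640 + 2,250,000 + 296,807 = 3,740,447
volume = 34,300 + 37,500 + 7,630 = 79,430 m³
S = 3,740,447 / 79,430 = 47.0911 ppt

47.09 ppt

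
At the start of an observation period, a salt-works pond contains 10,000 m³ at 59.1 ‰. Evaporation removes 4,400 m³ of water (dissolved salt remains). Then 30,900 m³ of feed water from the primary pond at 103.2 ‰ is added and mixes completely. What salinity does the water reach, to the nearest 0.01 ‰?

103.56 ‰

After evaporation: salt = 10,000×59.1 = 591,000; volume = 10,000 − 4,400 = 5,600 m³
After mixing: salt = 591,000 + 30,900×103.2 = 3,779,880; volume = 5,600 + 30,900 = 36,500 m³
S = 3,779,880 / 36,500 = 103.5584 ‰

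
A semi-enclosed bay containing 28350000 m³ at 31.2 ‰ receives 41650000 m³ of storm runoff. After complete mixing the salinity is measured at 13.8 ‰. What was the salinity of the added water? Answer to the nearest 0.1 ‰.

Salt balance: 28,350,000×31.2 + 41,650,000×S = 70,000,000×13.8
884,520,000 + 41,650,000·S = 966,000,000
S = (966,000,000 − 884,520,000) / 41,650,000 = 1.9563 ‰

2.0 ‰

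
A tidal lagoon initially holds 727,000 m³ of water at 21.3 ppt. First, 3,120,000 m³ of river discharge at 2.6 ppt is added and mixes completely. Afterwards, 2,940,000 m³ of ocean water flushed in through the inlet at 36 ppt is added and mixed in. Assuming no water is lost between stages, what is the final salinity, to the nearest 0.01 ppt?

19.07 ppt

By conservation of dissolved salt,
Initial salt = 727,000×21.3 = 15,485,100
After stage 1: salt = 15,485,100 + 3,120,000×2.6 = 23,597,100; volume = 3,847,000 m³; S = 6.134 ppt
After stage 2: salt = 23,597,100 + 2,940,000×36 = 129,437,100; volume = 6,787,000 m³
S = 129,437,100 / 6,787,000 = 19.0713 ppt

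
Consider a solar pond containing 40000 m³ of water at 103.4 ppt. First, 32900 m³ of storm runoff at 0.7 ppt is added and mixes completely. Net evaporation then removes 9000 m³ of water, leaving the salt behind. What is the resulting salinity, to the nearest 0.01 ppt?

After mixing: salt = 40,000×103.4 + 32,900×0.7 = 4,159,030; volume = 72,900 m³
After evaporation: salt unchanged = 4,159,030; volume = 72,900 − 9,000 = 63,900 m³
S = 4,159,030 / 63,900 = 65.0865 ppt

65.09 ppt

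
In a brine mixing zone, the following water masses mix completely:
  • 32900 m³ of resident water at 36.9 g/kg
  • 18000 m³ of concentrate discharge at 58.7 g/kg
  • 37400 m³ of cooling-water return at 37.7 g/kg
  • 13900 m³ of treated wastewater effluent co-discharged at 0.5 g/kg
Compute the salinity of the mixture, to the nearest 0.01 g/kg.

By conservation of dissolved salt,
salt = 32,900×36.9 + 18,000×58.7 + 37,400×37.7 + 13,900×0.5 = 1,214,010 + 1,056,600 + 1,409,980 + 6,950 = 3,687,540
volume = 32,900 + 18,000 + 37,400 + 13,900 = 102,200 m³
S = 3,687,540 / 102,200 = 36.0816 g/kg

36.08 g/kg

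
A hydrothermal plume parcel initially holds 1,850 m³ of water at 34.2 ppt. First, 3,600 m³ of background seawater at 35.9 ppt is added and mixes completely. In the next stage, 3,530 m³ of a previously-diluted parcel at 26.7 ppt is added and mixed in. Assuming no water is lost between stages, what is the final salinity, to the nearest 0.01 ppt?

31.93 ppt

Mass of salt is conserved:
Initial salt = 1,850×34.2 = 63,270
After stage 1: salt = 63,270 + 3,600×35.9 = 192,510; volume = 5,450 m³; S = 35.323 ppt
After stage 2: salt = 192,510 + 3,530×26.7 = 286,761; volume = 8,980 m³
S = 286,761 / 8,980 = 31.9333 ppt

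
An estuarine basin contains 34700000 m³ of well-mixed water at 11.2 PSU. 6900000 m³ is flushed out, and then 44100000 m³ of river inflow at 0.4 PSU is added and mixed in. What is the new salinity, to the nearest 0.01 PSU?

Remaining after removal: 27,800,000 m³ at 11.2 PSU (salt = 311,360,000)
After addition: salt = 311,360,000 + 44,100,000×0.4 = 329,000,000; volume = 71,900,000 m³
S = 329,000,000 / 71,900,000 = 4.5758 PSU

4.58 PSU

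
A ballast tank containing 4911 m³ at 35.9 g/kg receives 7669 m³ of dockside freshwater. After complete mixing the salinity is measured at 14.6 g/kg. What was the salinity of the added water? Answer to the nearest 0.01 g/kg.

0.96 g/kg

Salt balance: 4,911×35.9 + 7,669×S = 12,580×14.6
176,304.9 + 7,669·S = 183,668
S = (183,668 − 176,304.9) / 7,669 = 0.9601 g/kg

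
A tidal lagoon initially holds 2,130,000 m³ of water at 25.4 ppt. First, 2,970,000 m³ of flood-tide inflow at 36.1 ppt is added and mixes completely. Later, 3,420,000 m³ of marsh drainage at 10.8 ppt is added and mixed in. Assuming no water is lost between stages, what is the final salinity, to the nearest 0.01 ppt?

23.27 ppt

By conservation of dissolved salt,
Initial salt = 2,130,000×25.4 = 54,102,000
After stage 1: salt = 54,102,000 + 2,970,000×36.1 = 161,319,000; volume = 5,100,000 m³; S = 31.631 ppt
After stage 2: salt = 161,319,000 + 3,420,000×10.8 = 198,255,000; volume = 8,520,000 m³
S = 198,255,000 / 8,520,000 = 23.2694 ppt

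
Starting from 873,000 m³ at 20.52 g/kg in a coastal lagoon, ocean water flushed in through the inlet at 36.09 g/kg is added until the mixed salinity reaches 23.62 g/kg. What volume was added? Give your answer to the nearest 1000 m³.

217000 m³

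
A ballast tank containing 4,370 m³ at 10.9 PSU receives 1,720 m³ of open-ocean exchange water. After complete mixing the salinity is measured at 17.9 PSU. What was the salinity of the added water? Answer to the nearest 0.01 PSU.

Salt balance: 4,370×10.9 + 1,720×S = 6,090×17.9
47,633 + 1,720·S = 109,011
S = (109,011 − 47,633) / 1,720 = 35.6849 PSU

35.68 PSU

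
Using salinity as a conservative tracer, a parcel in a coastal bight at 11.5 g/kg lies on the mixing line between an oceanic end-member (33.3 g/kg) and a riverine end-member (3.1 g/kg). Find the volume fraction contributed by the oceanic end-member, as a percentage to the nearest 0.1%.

27.8%

Let g be the oceanic fraction. Salt balance per unit volume:
g×33.3 + (1−g)×3.1 = 11.5
g = (11.5 − 3.1) / (33.3 − 3.1) = 8.4/30.2 = 0.2781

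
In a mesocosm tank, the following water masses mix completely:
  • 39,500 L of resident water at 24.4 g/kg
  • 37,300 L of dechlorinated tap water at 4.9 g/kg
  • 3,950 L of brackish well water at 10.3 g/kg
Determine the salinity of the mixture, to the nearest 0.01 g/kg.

By conservation of dissolved salt,
salt = 39,500×24.4 + 37,300×4.9 + 3,950×10.3 = 963,800 + 182,770 + 40,685 = 1,187,255
volume = 39,500 + 37,300 + 3,950 = 80,750 L
S = 1,187,255 / 80,750 = 14.7028 g/kg

14.70 g/kg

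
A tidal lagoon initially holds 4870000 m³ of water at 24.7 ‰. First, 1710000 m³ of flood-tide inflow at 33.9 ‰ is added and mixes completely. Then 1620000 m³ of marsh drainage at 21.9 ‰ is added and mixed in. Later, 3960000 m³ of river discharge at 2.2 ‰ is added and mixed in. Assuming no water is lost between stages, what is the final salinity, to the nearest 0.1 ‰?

18.3 ‰

Total salt / total volume:
Initial salt = 4,870,000×24.7 = 120,289,000
After stage 1: salt = 120,289,000 + 1,710,000×33.9 = 178,258,000; volume = 6,580,000 m³; S = 27.091 ‰
After stage 2: salt = 178,258,000 + 1,620,000×21.9 = 213,736,000; volume = 8,200,000 m³; S = 26.065 ‰
After stage 3: salt = 213,736,000 + 3,960,000×2.2 = 222,448,000; volume = 12,160,000 m³
S = 222,448,000 / 12,160,000 = 18.2934 ‰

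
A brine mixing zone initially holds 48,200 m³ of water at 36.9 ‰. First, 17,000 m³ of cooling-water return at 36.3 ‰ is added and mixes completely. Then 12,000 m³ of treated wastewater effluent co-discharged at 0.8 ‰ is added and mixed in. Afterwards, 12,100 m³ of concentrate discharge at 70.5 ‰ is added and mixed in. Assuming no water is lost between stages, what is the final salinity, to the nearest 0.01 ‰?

36.49 ‰

Weighted by volume,
Initial salt = 48,200×36.9 = 1,778,580
After stage 1: salt = 1,778,580 + 17,000×36.3 = 2,395,680; volume = 65,200 m³; S = 36.744 ‰
After stage 2: salt = 2,395,680 + 12,000×0.8 = 2,405,280; volume = 77,200 m³; S = 31.156 ‰
After stage 3: salt = 2,405,280 + 12,100×70.5 = 3,258,330; volume = 89,300 m³
S = 3,258,330 / 89,300 = 36.4875 ‰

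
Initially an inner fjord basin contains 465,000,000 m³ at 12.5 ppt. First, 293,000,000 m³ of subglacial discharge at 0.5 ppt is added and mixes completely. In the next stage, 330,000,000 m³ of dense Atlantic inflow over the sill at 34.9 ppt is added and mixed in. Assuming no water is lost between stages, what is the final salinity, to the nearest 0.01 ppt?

Mass of salt is conserved:
Initial salt = 465,000,000×12.5 = 5,812,500,000
After stage 1: salt = 5,812,500,000 + 293,000,000×0.5 = 5,959,000,000; volume = 758,000,000 m³; S = 7.861 ppt
After stage 2: salt = 5,959,000,000 + 330,000,000×34.9 = 17,476,000,000; volume = 1,088,000,000 m³
S = 17,476,000,000 / 1,088,000,000 = 16.0625 ppt

16.06 ppt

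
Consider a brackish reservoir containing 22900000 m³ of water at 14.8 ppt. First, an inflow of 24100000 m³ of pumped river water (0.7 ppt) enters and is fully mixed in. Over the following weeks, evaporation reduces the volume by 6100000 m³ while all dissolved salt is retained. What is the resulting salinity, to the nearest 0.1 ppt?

After mixing: salt = 22,900,000×14.8 + 24,100,000×0.7 = 355,790,000; volume = 47,000,000 m³
After evaporation: salt unchanged = 355,790,000; volume = 47,000,000 − 6,100,000 = 40,900,000 m³
S = 355,790,000 / 40,900,000 = 8.699 ppt

8.7 ppt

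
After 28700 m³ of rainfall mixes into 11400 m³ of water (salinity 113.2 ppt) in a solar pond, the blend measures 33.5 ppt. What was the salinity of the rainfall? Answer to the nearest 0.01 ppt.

Salt balance: 11,400×113.2 + 28,700×S = 40,100×33.5
1,290,480 + 28,700·S = 1,343,350
S = (1,343,350 − 1,290,480) / 28,700 = 1.8422 ppt

1.84 ppt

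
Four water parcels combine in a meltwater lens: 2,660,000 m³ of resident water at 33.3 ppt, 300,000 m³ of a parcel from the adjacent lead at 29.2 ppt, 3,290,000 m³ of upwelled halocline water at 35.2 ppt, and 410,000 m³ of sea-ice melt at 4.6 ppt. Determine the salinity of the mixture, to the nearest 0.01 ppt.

Conserving salt mass:
salt = 2,660,000×33.3 + 300,000×29.2 + 3,290,000×35.2 + 410,000×4.6 = 88,578,000 + 8,760,000 + 115,808,000 + 1,886,000 = 215,032,000
volume = 2,660,000 + 300,000 + 3,290,000 + 410,000 = 6,660,000 m³
S = 215,032,000 / 6,660,000 = 32.2871 ppt

32.29 ppt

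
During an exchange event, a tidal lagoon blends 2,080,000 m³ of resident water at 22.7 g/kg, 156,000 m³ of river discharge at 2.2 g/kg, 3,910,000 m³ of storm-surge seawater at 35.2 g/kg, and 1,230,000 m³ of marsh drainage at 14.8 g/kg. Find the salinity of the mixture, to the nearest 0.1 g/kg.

By conservation of dissolved salt,
salt = 2,080,000×22.7 + 156,000×2.2 + 3,910,000×35.2 + 1,230,000×14.8 = 47,216,000 + 343,200 + 137,632,000 + 18,204,000 = 203,395,200
volume = 2,080,000 + 156,000 + 3,910,000 + 1,230,000 = 7,376,000 m³
S = 203,395,200 / 7,376,000 = 27.575 g/kg

27.6 g/kg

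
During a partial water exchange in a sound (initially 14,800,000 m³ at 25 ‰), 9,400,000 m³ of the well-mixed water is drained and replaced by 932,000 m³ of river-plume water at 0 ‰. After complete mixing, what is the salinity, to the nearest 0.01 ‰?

21.32 ‰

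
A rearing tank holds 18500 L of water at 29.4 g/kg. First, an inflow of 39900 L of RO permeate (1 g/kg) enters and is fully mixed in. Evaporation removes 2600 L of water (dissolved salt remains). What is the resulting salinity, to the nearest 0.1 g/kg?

10.5 g/kg

After mixing: salt = 18,500×29.4 + 39,900×1 = 583,800; volume = 58,400 L
After evaporation: salt unchanged = 583,800; volume = 58,400 − 2,600 = 55,800 L
S = 583,800 / 55,800 = 10.4624 g/kg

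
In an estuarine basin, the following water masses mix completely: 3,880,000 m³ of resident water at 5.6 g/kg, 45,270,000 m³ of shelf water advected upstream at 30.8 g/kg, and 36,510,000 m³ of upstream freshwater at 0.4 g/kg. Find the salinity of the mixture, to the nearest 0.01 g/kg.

16.70 g/kg

By conservation of dissolved salt,
salt = 3,880,000×5.6 + 45,270,000×30.8 + 36,510,000×0.4 = 21,728,000 + 1,394,316,000 + 14,604,000 = 1,430,648,000
volume = 3,880,000 + 45,270,000 + 36,510,000 = 85,660,000 m³
S = 1,430,648,000 / 85,660,000 = 16.7015 g/kg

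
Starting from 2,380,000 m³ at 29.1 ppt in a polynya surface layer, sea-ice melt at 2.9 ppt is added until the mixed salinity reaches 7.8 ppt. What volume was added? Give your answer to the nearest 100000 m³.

10300000 m³

Salt balance: 2,380,000×29.1 + V×2.9 = (2,380,000+V)×7.8
69,258,000 + 2.9V = 18,564,000 + 7.8V
50,694,000 = 4.9V
V = 10,345,714.29 m³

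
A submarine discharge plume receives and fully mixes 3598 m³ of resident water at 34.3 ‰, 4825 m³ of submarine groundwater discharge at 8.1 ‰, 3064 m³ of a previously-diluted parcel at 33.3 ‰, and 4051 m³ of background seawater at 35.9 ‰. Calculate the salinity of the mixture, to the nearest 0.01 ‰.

26.38 ‰

Salt balance:
salt = 3,598×34.3 + 4,825×8.1 + 3,064×33.3 + 4,051×35.9 = 123,411.4 + 39,082.5 + 102,031.2 + 145,430.9 = 409,956
volume = 3,598 + 4,825 + 3,064 + 4,051 = 15,538 m³
S = 409,956 / 15,538 = 26.3841 ‰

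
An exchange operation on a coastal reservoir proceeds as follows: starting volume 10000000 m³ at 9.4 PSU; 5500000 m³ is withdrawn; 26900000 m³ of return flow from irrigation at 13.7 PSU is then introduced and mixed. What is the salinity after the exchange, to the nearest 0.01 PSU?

13.08 PSU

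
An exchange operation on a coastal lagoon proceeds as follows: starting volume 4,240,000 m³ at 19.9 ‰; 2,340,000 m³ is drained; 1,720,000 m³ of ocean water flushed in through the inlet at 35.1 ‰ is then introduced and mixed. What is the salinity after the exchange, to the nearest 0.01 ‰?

27.12 ‰

Remaining after removal: 1,900,000 m³ at 19.9 ‰ (salt = 37,810,000)
After addition: salt = 37,810,000 + 1,720,000×35.1 = 98,182,000; volume = 3,620,000 m³
S = 98,182,000 / 3,620,000 = 27.1221 ‰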